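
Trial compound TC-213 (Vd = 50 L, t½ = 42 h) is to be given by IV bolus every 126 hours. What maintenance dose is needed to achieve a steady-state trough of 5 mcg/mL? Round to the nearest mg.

1750 mg

τ/t½ = 126/42 ≈ 3, so f = (1/2)^(126/42) ≈ 0.125000.
Cmin,ss = (D/Vd)·f/(1−f), so D = Cmin,ss·Vd·(1−f)/f.
D = 5 × 50 × (1−f)/f ≈ 5 × 50 × 7.00000 ≈ 1750.00 mg.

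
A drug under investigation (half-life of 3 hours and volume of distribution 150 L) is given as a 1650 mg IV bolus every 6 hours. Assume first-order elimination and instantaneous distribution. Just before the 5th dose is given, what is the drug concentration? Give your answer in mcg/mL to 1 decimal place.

3.7 mcg/mL

f = (1/2)^(τ/t½) = (1/2)^(6/3) ≈ 0.2500.
C₀ = D/Vd = 1650/150 ≈ 11.000 mcg/mL.
Before the 5th dose, 4 doses have been given. Superposition: Cmin = C₀·(f + f² + … + f^4).
≈ 11.000 × (0.2500 + 0.0625 + 0.0156 + 0.0039) ≈ 11.000 × 0.3320 ≈ 3.652 mcg/mL.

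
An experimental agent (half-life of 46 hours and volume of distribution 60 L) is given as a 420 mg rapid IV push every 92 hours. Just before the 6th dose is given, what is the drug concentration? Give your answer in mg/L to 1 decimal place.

2.3 mg/L

f = (1/2)^(τ/t½) = (1/2)^(92/46) ≈ 0.2500.
C₀ = D/Vd = 420/60 ≈ 7.000 mg/L.
Before the 6th dose, 5 doses have been given. Superposition: Cmin = C₀·(f + f² + … + f^5).
≈ 7.000 × (0.2500 + 0.0625 + 0.0156 + 0.0039 + 0.0010) ≈ 7.000 × 0.3330 ≈ 2.331 mg/L.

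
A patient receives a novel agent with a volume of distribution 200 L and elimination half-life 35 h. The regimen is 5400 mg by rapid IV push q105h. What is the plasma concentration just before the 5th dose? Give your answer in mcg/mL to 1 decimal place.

f = (1/2)^(τ/t½) = (1/2)^(105/35) ≈ 0.1250.
C₀ = D/Vd = 5400/200 ≈ 27.000 mcg/mL.
Before the 5th dose, 4 doses have been given. Superposition: Cmin = C₀·(f + f² + … + f^4).
≈ 27.000 × (0.1250 + 0.0156 + 0.0020 + 0.0002) ≈ 27.000 × 0.1428 ≈ 3.856 mcg/mL.

3.9 mcg/mL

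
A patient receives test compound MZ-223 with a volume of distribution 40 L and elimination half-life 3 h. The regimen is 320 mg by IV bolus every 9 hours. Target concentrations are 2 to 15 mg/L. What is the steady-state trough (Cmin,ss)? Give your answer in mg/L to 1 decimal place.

1.1 mg/L

The dosing interval is 3 half-lives, so f = 2^(−3) = 0.125.
At steady state, R = 1/(1 − 0.125) = 8/7.
Single-dose peak C₀ = D/Vd = 320/40 = 8 mg/L.
Steady-state peak Cmax,ss = C₀·R = 8 × 8/7 ≈ 9.143 mg/L.
Steady-state trough Cmin,ss = Cmax,ss·f ≈ 9.143 × 0.125 ≈ 1.143 mg/L.
Trough 1.1 mg/L vs MEC 2 mg/L: subtherapeutic.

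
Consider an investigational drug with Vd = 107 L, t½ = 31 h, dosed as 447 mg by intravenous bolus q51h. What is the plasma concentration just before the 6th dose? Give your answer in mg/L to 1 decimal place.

f = (1/2)^(τ/t½) = (1/2)^(51/31) ≈ 0.3197.
C₀ = D/Vd = 447/107 ≈ 4.178 mg/L.
Before the 6th dose, 5 doses have been given. Superposition: Cmin = C₀·(f + f² + … + f^5).
≈ 4.178 × (0.3197 + 0.1022 + 0.0327 + 0.0104 + 0.0033) ≈ 4.178 × 0.4683 ≈ 1.957 mg/L.

2.0 mg/L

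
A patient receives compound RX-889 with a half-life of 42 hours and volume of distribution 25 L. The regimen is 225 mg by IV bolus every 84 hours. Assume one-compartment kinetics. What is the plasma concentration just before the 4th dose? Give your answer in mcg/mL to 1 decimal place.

3.0 mcg/mL

f = (1/2)^(τ/t½) = (1/2)^(84/42) ≈ 0.2500.
C₀ = D/Vd = 225/25 ≈ 9.000 mcg/mL.
Before the 4th dose, 3 doses have been given. Superposition: Cmin = C₀·(f + f² + … + f^3).
≈ 9.000 × (0.2500 + 0.0625 + 0.0156) ≈ 9.000 × 0.3281 ≈ 2.953 mcg/mL.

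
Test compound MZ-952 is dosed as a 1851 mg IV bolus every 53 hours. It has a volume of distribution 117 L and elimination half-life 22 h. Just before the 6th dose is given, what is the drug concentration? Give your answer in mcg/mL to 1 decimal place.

f = (1/2)^(τ/t½) = (1/2)^(53/22) ≈ 0.1883.
C₀ = D/Vd = 1851/117 ≈ 15.821 mcg/mL.
Before the 6th dose, 5 doses have been given. Superposition: Cmin = C₀·(f + f² + … + f^5).
≈ 15.821 × (0.1883 + 0.0355 + 0.0067 + 0.0013 + 0.0002) ≈ 15.821 × 0.2320 ≈ 3.670 mcg/mL.

3.7 mcg/mL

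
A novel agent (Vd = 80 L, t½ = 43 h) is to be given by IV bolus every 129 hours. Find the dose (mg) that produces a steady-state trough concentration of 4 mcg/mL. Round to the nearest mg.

2240 mg

τ/t½ = 129/43 ≈ 3, so f = (1/2)^(129/43) ≈ 0.125000.
Cmin,ss = (D/Vd)·f/(1−f), so D = Cmin,ss·Vd·(1−f)/f.
D = 4 × 80 × (1−f)/f ≈ 4 × 80 × 7.00000 ≈ 2240.00 mg.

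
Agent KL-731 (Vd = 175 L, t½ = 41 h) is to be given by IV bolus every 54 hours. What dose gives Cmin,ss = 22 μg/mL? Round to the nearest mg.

5743 mg

τ/t½ = 54/41 ≈ 1.3171, so f = (1/2)^(54/41) ≈ 0.401348.
Cmin,ss = (D/Vd)·f/(1−f), so D = Cmin,ss·Vd·(1−f)/f.
D = 22 × 175 × (1−f)/f ≈ 22 × 175 × 1.49160 ≈ 5742.66 mg.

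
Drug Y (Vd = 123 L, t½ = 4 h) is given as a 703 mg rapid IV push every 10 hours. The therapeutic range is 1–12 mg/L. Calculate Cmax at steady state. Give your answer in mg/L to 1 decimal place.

6.9 mg/L

Over one 10-h interval, 10/4 ≈ 2.5 half-lives elapse, leaving f ≈ 0.1768 of each dose.
Accumulation ratio R = 1/(1 − f) ≈ 1/0.8232 ≈ 1.2148.
Each bolus raises the concentration by D/Vd = 703/123 ≈ 5.715 mg/L.
Cmax,ss = C₀/(1 − f) ≈ 5.715/0.8232 ≈ 6.942 mg/L.
Peak 6.9 mg/L vs MTC 12 mg/L: below toxic threshold.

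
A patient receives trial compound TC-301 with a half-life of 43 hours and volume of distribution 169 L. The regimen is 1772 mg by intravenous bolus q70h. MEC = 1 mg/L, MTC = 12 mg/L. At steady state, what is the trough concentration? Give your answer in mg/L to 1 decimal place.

5.0 mg/L

k = ln2/t½ = ln2/43 ≈ 0.016120 h⁻¹; fraction remaining f = e^(−kτ) = e^(−0.016120×70) ≈ 0.3236.
Accumulation ratio R = 1/(1 − f) ≈ 1/0.6764 ≈ 1.4784.
Each bolus raises the concentration by D/Vd = 1772/169 ≈ 10.485 mg/L.
Steady-state peak Cmax,ss = C₀·R ≈ 10.485 × 1.4784 ≈ 15.501 mg/L.
Steady-state trough Cmin,ss = Cmax,ss·f ≈ 15.501 × 0.3236 ≈ 5.016 mg/L.
Trough 5.0 mg/L vs MEC 1 mg/L: adequate.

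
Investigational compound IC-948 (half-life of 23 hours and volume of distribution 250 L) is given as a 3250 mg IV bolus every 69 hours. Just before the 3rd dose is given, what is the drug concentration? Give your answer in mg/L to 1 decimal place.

1.8 mg/L

f = (1/2)^(τ/t½) = (1/2)^(69/23) ≈ 0.1250.
C₀ = D/Vd = 3250/250 ≈ 13.000 mg/L.
Before the 3rd dose, 2 doses have been given. Superposition: Cmin = C₀·(f + f²).
≈ 13.000 × (0.1250 + 0.0156) ≈ 13.000 × 0.1406 ≈ 1.828 mg/L.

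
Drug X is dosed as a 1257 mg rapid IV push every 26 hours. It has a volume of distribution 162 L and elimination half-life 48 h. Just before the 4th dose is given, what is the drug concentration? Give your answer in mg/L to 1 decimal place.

11.5 mg/L

f = (1/2)^(τ/t½) = (1/2)^(26/48) ≈ 0.6870.
C₀ = D/Vd = 1257/162 ≈ 7.759 mg/L.
Before the 4th dose, 3 doses have been given. Superposition: Cmin = C₀·(f + f² + … + f^3).
≈ 7.759 × (0.6870 + 0.4720 + 0.3242) ≈ 7.759 × 1.4832 ≈ 11.508 mg/L.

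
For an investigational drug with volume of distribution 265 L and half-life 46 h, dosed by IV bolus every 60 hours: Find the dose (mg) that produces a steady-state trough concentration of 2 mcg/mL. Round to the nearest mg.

779 mg

τ/t½ = 60/46 ≈ 1.3043, so f = (1/2)^(60/46) ≈ 0.404904.
Cmin,ss = (D/Vd)·f/(1−f), so D = Cmin,ss·Vd·(1−f)/f.
D = 2 × 265 × (1−f)/f ≈ 2 × 265 × 1.46972 ≈ 778.95 mg.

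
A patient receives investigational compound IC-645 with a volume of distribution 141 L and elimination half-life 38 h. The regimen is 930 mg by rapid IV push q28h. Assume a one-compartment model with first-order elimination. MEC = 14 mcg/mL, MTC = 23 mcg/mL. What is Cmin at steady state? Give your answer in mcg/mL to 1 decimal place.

Over one 28-h interval, 28/38 ≈ 0.73684 half-lives elapse, leaving f ≈ 0.6001 of each dose.
At steady state, accumulation factor R = 1/(1 − e^(−kτ)) ≈ 2.5006.
Each bolus raises the concentration by D/Vd = 930/141 ≈ 6.596 mcg/mL.
Steady-state peak Cmax,ss = C₀·R ≈ 6.596 × 2.5006 ≈ 16.494 mcg/mL.
One interval later, Cmin,ss = Cmax,ss·e^(−kτ) ≈ 16.494 × 0.6001 ≈ 9.898 mcg/mL.
Trough 9.9 mcg/mL vs MEC 14 mcg/mL: subtherapeutic.

9.9 mcg/mL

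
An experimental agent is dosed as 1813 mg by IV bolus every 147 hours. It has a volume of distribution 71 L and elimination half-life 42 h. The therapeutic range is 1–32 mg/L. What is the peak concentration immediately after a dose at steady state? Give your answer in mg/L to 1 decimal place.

28.0 mg/L

Over one 147-h interval, 147/42 ≈ 3.5 half-lives elapse, leaving f ≈ 0.0884 of each dose.
At steady state, accumulation factor R = 1/(1 − e^(−kτ)) ≈ 1.0970.
Single-dose peak C₀ = D/Vd = 1813/71 ≈ 25.535 mg/L.
Cmax,ss = C₀/(1 − f) ≈ 25.535/0.9116 ≈ 28.011 mg/L.
Peak 28.0 mg/L vs MTC 32 mg/L: below toxic threshold.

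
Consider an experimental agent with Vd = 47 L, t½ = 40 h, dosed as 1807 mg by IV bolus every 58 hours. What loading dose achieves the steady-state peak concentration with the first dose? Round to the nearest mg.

f = (1/2)^(58/40) ≈ 0.366021; accumulation ratio R = 1/(1−f) ≈ 1.57734.
Loading dose to hit Cmax,ss on first dose: D_load = D_maint·R ≈ 1807 × 1.57734 ≈ 2850.25 mg.

2850 mg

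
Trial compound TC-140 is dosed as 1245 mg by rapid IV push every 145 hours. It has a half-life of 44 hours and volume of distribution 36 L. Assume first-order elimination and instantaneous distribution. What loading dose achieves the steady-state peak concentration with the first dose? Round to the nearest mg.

1386 mg

f = (1/2)^(145/44) ≈ 0.101852; accumulation ratio R = 1/(1−f) ≈ 1.11340.
Loading dose to hit Cmax,ss on first dose: D_load = D_maint·R ≈ 1245 × 1.11340 ≈ 1386.18 mg.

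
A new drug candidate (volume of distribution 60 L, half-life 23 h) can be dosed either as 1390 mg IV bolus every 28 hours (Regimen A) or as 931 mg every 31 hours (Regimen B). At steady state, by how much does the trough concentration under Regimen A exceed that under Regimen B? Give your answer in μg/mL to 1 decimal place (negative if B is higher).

Regimen A: f = (1/2)^(28/23) ≈ 0.4301; Cmin,ss = (1390/60)·f/(1−f) ≈ 17.484 μg/mL.
Regimen B: f = (1/2)^(31/23) ≈ 0.3929; Cmin,ss = (931/60)·f/(1−f) ≈ 10.042 μg/mL.
Difference ≈ 17.484 − 10.042 ≈ 7.442 μg/mL.

7.4 μg/mL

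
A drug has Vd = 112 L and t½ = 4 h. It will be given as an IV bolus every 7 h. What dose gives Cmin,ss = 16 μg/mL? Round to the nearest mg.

4236 mg

τ/t½ = 7/4 ≈ 1.75, so f = (1/2)^(7/4) ≈ 0.297302.
Cmin,ss = (D/Vd)·f/(1−f), so D = Cmin,ss·Vd·(1−f)/f.
D = 16 × 112 × (1−f)/f ≈ 16 × 112 × 2.36358 ≈ 4235.54 mg.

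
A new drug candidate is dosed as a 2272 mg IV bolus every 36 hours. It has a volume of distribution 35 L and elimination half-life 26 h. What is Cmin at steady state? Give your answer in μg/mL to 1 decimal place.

40.3 μg/mL

τ/t½ = 36/26 ≈ 1.3846, so fraction remaining f = (1/2)^(36/26) ≈ 0.3830.
At steady state, accumulation factor R = 1/(1 − e^(−kτ)) ≈ 1.6207.
Each bolus raises the concentration by D/Vd = 2272/35 ≈ 64.914 μg/mL.
Cmax,ss = C₀/(1 − f) ≈ 64.914/0.6170 ≈ 105.209 μg/mL.
One interval later, Cmin,ss = Cmax,ss·e^(−kτ) ≈ 105.209 × 0.3830 ≈ 40.295 μg/mL.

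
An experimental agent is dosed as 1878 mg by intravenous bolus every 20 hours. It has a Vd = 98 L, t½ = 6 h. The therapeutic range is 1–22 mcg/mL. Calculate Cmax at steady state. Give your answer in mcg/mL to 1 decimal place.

τ/t½ = 20/6 ≈ 3.3333, so fraction remaining f = (1/2)^(20/6) ≈ 0.0992.
At steady state, accumulation factor R = 1/(1 − e^(−kτ)) ≈ 1.1101.
Single-dose peak C₀ = D/Vd = 1878/98 ≈ 19.163 mcg/mL.
Steady-state peak Cmax,ss = C₀·R ≈ 19.163 × 1.1101 ≈ 21.273 mcg/mL.
Peak 21.3 mcg/mL vs MTC 22 mcg/mL: below toxic threshold.

21.3 mcg/mL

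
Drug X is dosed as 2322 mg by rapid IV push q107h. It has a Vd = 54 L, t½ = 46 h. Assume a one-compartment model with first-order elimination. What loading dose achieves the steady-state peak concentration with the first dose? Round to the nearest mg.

2900 mg

f = (1/2)^(107/46) ≈ 0.199424; accumulation ratio R = 1/(1−f) ≈ 1.24910.
Loading dose to hit Cmax,ss on first dose: D_load = D_maint·R ≈ 2322 × 1.24910 ≈ 2900.41 mg.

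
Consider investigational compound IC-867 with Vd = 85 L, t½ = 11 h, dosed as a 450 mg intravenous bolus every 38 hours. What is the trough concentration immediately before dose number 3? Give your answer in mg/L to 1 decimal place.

f = (1/2)^(τ/t½) = (1/2)^(38/11) ≈ 0.0912.
C₀ = D/Vd = 450/85 ≈ 5.294 mg/L.
Before the 3rd dose, 2 doses have been given. Superposition: Cmin = C₀·(f + f²).
≈ 5.294 × (0.0912 + 0.0083) ≈ 5.294 × 0.0995 ≈ 0.527 mg/L.

0.5 mg/L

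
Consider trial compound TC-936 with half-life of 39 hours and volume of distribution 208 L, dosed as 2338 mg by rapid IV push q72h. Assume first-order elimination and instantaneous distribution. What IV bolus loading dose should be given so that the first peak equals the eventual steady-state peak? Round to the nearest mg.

f = (1/2)^(72/39) ≈ 0.278133; accumulation ratio R = 1/(1−f) ≈ 1.38530.
Loading dose to hit Cmax,ss on first dose: D_load = D_maint·R ≈ 2338 × 1.38530 ≈ 3238.83 mg.

3239 mg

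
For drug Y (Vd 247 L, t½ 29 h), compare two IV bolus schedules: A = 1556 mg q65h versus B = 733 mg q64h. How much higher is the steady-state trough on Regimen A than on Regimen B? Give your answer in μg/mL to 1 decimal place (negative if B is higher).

Regimen A: f = (1/2)^(65/29) ≈ 0.2115; Cmin,ss = (1556/247)·f/(1−f) ≈ 1.690 μg/mL.
Regimen B: f = (1/2)^(64/29) ≈ 0.2166; Cmin,ss = (733/247)·f/(1−f) ≈ 0.821 μg/mL.
Difference ≈ 1.690 − 0.821 ≈ 0.869 μg/mL.

0.9 μg/mL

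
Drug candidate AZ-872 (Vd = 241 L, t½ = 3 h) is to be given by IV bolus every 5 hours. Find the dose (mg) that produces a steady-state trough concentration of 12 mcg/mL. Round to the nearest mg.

τ/t½ = 5/3 ≈ 1.6667, so f = (1/2)^(5/3) ≈ 0.314980.
Cmin,ss = (D/Vd)·f/(1−f), so D = Cmin,ss·Vd·(1−f)/f.
D = 12 × 241 × (1−f)/f ≈ 12 × 241 × 2.17480 ≈ 6289.52 mg.

6290 mg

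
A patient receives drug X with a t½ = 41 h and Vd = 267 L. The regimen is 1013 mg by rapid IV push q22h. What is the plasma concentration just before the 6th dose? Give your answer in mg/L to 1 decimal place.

f = (1/2)^(τ/t½) = (1/2)^(22/41) ≈ 0.6894.
C₀ = D/Vd = 1013/267 ≈ 3.794 mg/L.
Before the 6th dose, 5 doses have been given. Superposition: Cmin = C₀·(f + f² + … + f^5).
≈ 3.794 × (0.6894 + 0.4753 + 0.3277 + 0.2259 + 0.1557) ≈ 3.794 × 1.8740 ≈ 7.110 mg/L.

7.1 mg/L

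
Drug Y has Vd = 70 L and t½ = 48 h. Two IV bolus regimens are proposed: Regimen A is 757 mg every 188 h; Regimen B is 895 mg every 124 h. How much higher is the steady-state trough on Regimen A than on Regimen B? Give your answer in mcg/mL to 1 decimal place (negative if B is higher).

-1.8 mcg/mL

Regimen A: f = (1/2)^(188/48) ≈ 0.0662; Cmin,ss = (757/70)·f/(1−f) ≈ 0.767 mcg/mL.
Regimen B: f = (1/2)^(124/48) ≈ 0.1669; Cmin,ss = (895/70)·f/(1−f) ≈ 2.561 mcg/mL.
Difference ≈ 0.767 − 2.561 ≈ -1.794 mcg/mL.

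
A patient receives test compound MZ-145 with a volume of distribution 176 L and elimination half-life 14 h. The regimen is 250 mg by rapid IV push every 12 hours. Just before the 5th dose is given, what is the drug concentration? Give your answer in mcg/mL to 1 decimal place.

f = (1/2)^(τ/t½) = (1/2)^(12/14) ≈ 0.5520.
C₀ = D/Vd = 250/176 ≈ 1.420 mcg/mL.
Before the 5th dose, 4 doses have been given. Superposition: Cmin = C₀·(f + f² + … + f^4).
≈ 1.420 × (0.5520 + 0.3047 + 0.1682 + 0.0928) ≈ 1.420 × 1.1177 ≈ 1.587 mcg/mL.

1.6 mcg/mL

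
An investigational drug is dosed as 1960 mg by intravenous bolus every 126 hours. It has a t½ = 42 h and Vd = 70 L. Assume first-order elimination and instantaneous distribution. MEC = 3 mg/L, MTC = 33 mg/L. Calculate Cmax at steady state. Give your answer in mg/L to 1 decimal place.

32.0 mg/L

The dosing interval is 3 half-lives, so f = 2^(−3) = 0.125.
At steady state, R = 1/(1 − 0.125) = 8/7.
Single-dose peak C₀ = D/Vd = 1960/70 = 28 mg/L.
Steady-state peak Cmax,ss = C₀·R = 28 × 8/7 ≈ 32.000 mg/L.
Peak 32.0 mg/L vs MTC 33 mg/L: below toxic threshold.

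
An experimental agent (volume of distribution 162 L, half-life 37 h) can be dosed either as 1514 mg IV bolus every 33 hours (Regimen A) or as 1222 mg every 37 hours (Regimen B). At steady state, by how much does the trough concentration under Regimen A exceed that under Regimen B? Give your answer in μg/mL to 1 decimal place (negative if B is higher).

3.4 μg/mL

Regimen A: f = (1/2)^(33/37) ≈ 0.5389; Cmin,ss = (1514/162)·f/(1−f) ≈ 10.923 μg/mL.
Regimen B: f = (1/2)^(37/37) ≈ 0.5000; Cmin,ss = (1222/162)·f/(1−f) ≈ 7.543 μg/mL.
Difference ≈ 10.923 − 7.543 ≈ 3.380 μg/mL.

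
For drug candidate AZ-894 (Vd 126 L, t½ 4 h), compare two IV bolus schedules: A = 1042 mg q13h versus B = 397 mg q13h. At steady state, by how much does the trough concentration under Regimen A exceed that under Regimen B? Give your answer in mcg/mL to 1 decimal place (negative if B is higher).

0.6 mcg/mL

Regimen A: f = (1/2)^(13/4) ≈ 0.1051; Cmin,ss = (1042/126)·f/(1−f) ≈ 0.971 mcg/mL.
Regimen B: f = (1/2)^(13/4) ≈ 0.1051; Cmin,ss = (397/126)·f/(1−f) ≈ 0.370 mcg/mL.
Difference ≈ 0.971 − 0.370 ≈ 0.601 mcg/mL.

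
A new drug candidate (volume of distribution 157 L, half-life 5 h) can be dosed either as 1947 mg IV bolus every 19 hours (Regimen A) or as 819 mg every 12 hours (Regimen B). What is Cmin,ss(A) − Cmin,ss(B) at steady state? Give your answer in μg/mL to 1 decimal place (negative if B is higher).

Regimen A: f = (1/2)^(19/5) ≈ 0.0718; Cmin,ss = (1947/157)·f/(1−f) ≈ 0.959 μg/mL.
Regimen B: f = (1/2)^(12/5) ≈ 0.1895; Cmin,ss = (819/157)·f/(1−f) ≈ 1.220 μg/mL.
Difference ≈ 0.959 − 1.220 ≈ -0.261 μg/mL.

-0.3 μg/mL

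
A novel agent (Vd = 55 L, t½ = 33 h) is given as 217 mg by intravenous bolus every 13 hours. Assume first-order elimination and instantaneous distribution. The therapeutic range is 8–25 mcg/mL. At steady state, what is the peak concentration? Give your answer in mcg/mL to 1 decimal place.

Over one 13-h interval, 13/33 ≈ 0.39394 half-lives elapse, leaving f ≈ 0.7610 of each dose.
Accumulation ratio R = 1/(1 − f) ≈ 1/0.2390 ≈ 4.1841.
Each bolus raises the concentration by D/Vd = 217/55 ≈ 3.945 mcg/mL.
Steady-state peak Cmax,ss = C₀·R ≈ 3.945 × 4.1841 ≈ 16.506 mcg/mL.
Peak 16.5 mcg/mL vs MTC 25 mcg/mL: below toxic threshold.

16.5 mcg/mL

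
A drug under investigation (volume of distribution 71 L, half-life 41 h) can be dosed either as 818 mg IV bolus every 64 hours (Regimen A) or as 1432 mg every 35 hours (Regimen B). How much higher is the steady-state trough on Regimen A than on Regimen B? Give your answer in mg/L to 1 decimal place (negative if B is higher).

-19.1 mg/L

Regimen A: f = (1/2)^(64/41) ≈ 0.3389; Cmin,ss = (818/71)·f/(1−f) ≈ 5.906 mg/L.
Regimen B: f = (1/2)^(35/41) ≈ 0.5534; Cmin,ss = (1432/71)·f/(1−f) ≈ 24.992 mg/L.
Difference ≈ 5.906 − 24.992 ≈ -19.086 mg/L.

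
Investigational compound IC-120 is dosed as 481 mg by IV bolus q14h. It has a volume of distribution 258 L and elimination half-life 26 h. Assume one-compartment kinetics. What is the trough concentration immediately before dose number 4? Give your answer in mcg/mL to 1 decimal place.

2.8 mcg/mL

f = (1/2)^(τ/t½) = (1/2)^(14/26) ≈ 0.6885.
C₀ = D/Vd = 481/258 ≈ 1.864 mcg/mL.
Before the 4th dose, 3 doses have been given. Superposition: Cmin = C₀·(f + f² + … + f^3).
≈ 1.864 × (0.6885 + 0.4740 + 0.3264) ≈ 1.864 × 1.4889 ≈ 2.775 mcg/mL.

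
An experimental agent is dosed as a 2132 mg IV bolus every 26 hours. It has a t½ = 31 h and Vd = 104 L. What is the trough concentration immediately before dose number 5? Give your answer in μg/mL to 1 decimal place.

f = (1/2)^(τ/t½) = (1/2)^(26/31) ≈ 0.5591.
C₀ = D/Vd = 2132/104 ≈ 20.500 μg/mL.
Before the 5th dose, 4 doses have been given. Superposition: Cmin = C₀·(f + f² + … + f^4).
≈ 20.500 × (0.5591 + 0.3126 + 0.1748 + 0.0977) ≈ 20.500 × 1.1442 ≈ 23.456 μg/mL.

23.5 μg/mL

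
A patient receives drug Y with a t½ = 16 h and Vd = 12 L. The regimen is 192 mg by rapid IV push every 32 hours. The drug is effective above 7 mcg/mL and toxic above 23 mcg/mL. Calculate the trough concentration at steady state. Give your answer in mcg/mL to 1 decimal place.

τ = 32 h = 2 half-lives, so f = (1/2)^2 = 0.25.
At steady state, R = 1/(1 − 0.25) = 4/3.
Single-dose peak C₀ = D/Vd = 192/12 = 16 mcg/mL.
Steady-state peak Cmax,ss = C₀·R = 16 × 4/3 ≈ 21.333 mcg/mL.
Steady-state trough Cmin,ss = Cmax,ss·f ≈ 21.333 × 0.25 ≈ 5.333 mcg/mL.
Trough 5.3 mcg/mL vs MEC 7 mcg/mL: subtherapeutic.

5.3 mcg/mL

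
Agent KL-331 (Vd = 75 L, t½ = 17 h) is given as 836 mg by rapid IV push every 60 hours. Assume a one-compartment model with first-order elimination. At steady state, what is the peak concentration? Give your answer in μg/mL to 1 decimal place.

12.2 μg/mL

Over one 60-h interval, 60/17 ≈ 3.5294 half-lives elapse, leaving f ≈ 0.0866 of each dose.
At steady state, accumulation factor R = 1/(1 − e^(−kτ)) ≈ 1.0948.
Each bolus raises the concentration by D/Vd = 836/75 ≈ 11.147 μg/mL.
Cmax,ss = C₀/(1 − f) ≈ 11.147/0.9134 ≈ 12.204 μg/mL.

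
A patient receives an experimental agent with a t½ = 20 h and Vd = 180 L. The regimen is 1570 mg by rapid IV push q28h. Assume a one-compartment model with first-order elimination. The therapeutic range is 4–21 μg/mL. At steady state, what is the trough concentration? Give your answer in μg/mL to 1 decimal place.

k = ln2/t½ = ln2/20 ≈ 0.034657 h⁻¹; fraction remaining f = e^(−kτ) = e^(−0.034657×28) ≈ 0.3789.
Single-dose peak C₀ = D/Vd = 1570/180 ≈ 8.722 μg/mL.
Steady-state trough Cmin,ss = C₀·f/(1−f) ≈ 8.722 × 0.3789/0.6211 ≈ 5.321 μg/mL.
Trough 5.3 μg/mL vs MEC 4 μg/mL: adequate.

5.3 μg/mL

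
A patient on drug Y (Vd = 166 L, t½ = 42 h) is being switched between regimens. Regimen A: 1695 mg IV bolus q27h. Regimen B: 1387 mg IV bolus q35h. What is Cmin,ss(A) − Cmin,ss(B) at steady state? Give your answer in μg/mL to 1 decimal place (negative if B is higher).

Regimen A: f = (1/2)^(27/42) ≈ 0.6404; Cmin,ss = (1695/166)·f/(1−f) ≈ 18.184 μg/mL.
Regimen B: f = (1/2)^(35/42) ≈ 0.5612; Cmin,ss = (1387/166)·f/(1−f) ≈ 10.686 μg/mL.
Difference ≈ 18.184 − 10.686 ≈ 7.498 μg/mL.

7.5 μg/mL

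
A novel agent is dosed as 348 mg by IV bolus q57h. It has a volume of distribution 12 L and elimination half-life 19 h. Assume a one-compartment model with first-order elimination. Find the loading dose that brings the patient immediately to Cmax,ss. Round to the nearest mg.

398 mg

f = (1/2)^(57/19) ≈ 0.125000; accumulation ratio R = 1/(1−f) ≈ 1.14286.
Loading dose to hit Cmax,ss on first dose: D_load = D_maint·R ≈ 348 × 1.14286 ≈ 397.72 mg.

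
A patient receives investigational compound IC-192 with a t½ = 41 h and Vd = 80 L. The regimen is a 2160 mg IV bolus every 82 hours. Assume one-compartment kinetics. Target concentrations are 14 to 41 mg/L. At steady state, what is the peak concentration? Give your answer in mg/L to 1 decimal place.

τ = 82 h = 2 half-lives, so f = (1/2)^2 = 0.25.
At steady state, R = 1/(1 − 0.25) = 4/3.
Single-dose peak C₀ = D/Vd = 2160/80 = 27 mg/L.
Steady-state peak Cmax,ss = C₀·R = 27 × 4/3 ≈ 36.000 mg/L.
Peak 36.0 mg/L vs MTC 41 mg/L: below toxic threshold.

36.0 mg/L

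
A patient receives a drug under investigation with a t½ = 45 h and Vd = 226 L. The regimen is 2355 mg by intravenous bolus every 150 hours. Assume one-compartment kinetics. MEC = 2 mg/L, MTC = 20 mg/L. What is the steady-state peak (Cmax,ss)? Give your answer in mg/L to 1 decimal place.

Over one 150-h interval, 150/45 ≈ 3.3333 half-lives elapse, leaving f ≈ 0.0992 of each dose.
Accumulation ratio R = 1/(1 − f) ≈ 1/0.9008 ≈ 1.1101.
Single-dose peak C₀ = D/Vd = 2355/226 ≈ 10.420 mg/L.
Steady-state peak Cmax,ss = C₀·R ≈ 10.420 × 1.1101 ≈ 11.567 mg/L.
Peak 11.6 mg/L vs MTC 20 mg/L: below toxic threshold.

11.6 mg/L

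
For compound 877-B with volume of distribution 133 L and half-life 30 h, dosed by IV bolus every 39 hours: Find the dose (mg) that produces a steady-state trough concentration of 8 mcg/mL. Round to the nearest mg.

1556 mg

τ/t½ = 39/30 ≈ 1.3, so f = (1/2)^(39/30) ≈ 0.406126.
Cmin,ss = (D/Vd)·f/(1−f), so D = Cmin,ss·Vd·(1−f)/f.
D = 8 × 133 × (1−f)/f ≈ 8 × 133 × 1.46229 ≈ 1555.88 mg.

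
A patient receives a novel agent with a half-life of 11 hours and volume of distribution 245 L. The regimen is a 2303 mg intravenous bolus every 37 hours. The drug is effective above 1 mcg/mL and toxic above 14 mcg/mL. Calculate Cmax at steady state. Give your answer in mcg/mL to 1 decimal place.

10.4 mcg/mL

k = ln2/t½ = ln2/11 ≈ 0.063013 h⁻¹; fraction remaining f = e^(−kτ) = e^(−0.063013×37) ≈ 0.0972.
At steady state, accumulation factor R = 1/(1 − e^(−kτ)) ≈ 1.1077.
Each bolus raises the concentration by D/Vd = 2303/245 ≈ 9.400 mcg/mL.
Steady-state peak Cmax,ss = C₀·R ≈ 9.400 × 1.1077 ≈ 10.412 mcg/mL.
Peak 10.4 mcg/mL vs MTC 14 mcg/mL: below toxic threshold.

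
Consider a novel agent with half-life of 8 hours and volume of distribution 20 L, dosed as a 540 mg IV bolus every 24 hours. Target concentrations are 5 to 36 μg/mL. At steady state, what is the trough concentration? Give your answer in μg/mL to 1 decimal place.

τ = 24 h = 3 half-lives, so f = (1/2)^3 = 0.125.
At steady state, R = 1/(1 − 0.125) = 8/7.
Single-dose peak C₀ = D/Vd = 540/20 = 27 μg/mL.
Steady-state peak Cmax,ss = C₀·R = 27 × 8/7 ≈ 30.857 μg/mL.
Steady-state trough Cmin,ss = Cmax,ss·f ≈ 30.857 × 0.125 ≈ 3.857 μg/mL.
Trough 3.9 μg/mL vs MEC 5 μg/mL: subtherapeutic.

3.9 μg/mL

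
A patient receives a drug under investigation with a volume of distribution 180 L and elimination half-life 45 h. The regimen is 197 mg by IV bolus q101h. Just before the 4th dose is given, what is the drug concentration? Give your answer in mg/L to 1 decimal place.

f = (1/2)^(τ/t½) = (1/2)^(101/45) ≈ 0.2110.
C₀ = D/Vd = 197/180 ≈ 1.094 mg/L.
Before the 4th dose, 3 doses have been given. Superposition: Cmin = C₀·(f + f² + … + f^3).
≈ 1.094 × (0.2110 + 0.0445 + 0.0094) ≈ 1.094 × 0.2649 ≈ 0.290 mg/L.

0.3 mg/L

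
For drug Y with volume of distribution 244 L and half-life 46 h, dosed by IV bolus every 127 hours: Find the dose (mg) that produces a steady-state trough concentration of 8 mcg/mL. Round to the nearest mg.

τ/t½ = 127/46 ≈ 2.7609, so f = (1/2)^(127/46) ≈ 0.147535.
Cmin,ss = (D/Vd)·f/(1−f), so D = Cmin,ss·Vd·(1−f)/f.
D = 8 × 244 × (1−f)/f ≈ 8 × 244 × 5.77805 ≈ 11278.75 mg.

11279 mg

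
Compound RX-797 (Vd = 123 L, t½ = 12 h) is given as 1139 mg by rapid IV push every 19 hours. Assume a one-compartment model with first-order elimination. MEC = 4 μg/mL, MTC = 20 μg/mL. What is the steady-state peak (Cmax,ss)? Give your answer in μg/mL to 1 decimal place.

13.9 μg/mL

Over one 19-h interval, 19/12 ≈ 1.5833 half-lives elapse, leaving f ≈ 0.3337 of each dose.
At steady state, accumulation factor R = 1/(1 − e^(−kτ)) ≈ 1.5008.
Single-dose peak C₀ = D/Vd = 1139/123 ≈ 9.260 μg/mL.
Steady-state peak Cmax,ss = C₀·R ≈ 9.260 × 1.5008 ≈ 13.897 μg/mL.
Peak 13.9 μg/mL vs MTC 20 μg/mL: below toxic threshold.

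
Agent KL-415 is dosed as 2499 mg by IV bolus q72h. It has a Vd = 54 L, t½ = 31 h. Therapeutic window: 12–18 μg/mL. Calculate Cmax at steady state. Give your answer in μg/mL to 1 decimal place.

57.8 μg/mL

k = ln2/t½ = ln2/31 ≈ 0.022360 h⁻¹; fraction remaining f = e^(−kτ) = e^(−0.022360×72) ≈ 0.1999.
At steady state, accumulation factor R = 1/(1 − e^(−kτ)) ≈ 1.2498.
Each bolus raises the concentration by D/Vd = 2499/54 ≈ 46.278 μg/mL.
Cmax,ss = C₀/(1 − f) ≈ 46.278/0.8001 ≈ 57.840 μg/mL.
Peak 57.8 μg/mL vs MTC 18 μg/mL: exceeds toxic threshold.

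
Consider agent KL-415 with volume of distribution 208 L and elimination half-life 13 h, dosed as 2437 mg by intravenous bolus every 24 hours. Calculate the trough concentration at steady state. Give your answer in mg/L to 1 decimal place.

Over one 24-h interval, 24/13 ≈ 1.8462 half-lives elapse, leaving f ≈ 0.2781 of each dose.
Each bolus raises the concentration by D/Vd = 2437/208 ≈ 11.716 mg/L.
Steady-state trough Cmin,ss = C₀·f/(1−f) ≈ 11.716 × 0.2781/0.7219 ≈ 4.513 mg/L.

4.5 mg/L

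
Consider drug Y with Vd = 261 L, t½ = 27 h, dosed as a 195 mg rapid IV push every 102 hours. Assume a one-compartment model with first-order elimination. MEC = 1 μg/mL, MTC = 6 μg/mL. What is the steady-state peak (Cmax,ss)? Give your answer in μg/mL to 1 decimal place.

k = ln2/t½ = ln2/27 ≈ 0.025672 h⁻¹; fraction remaining f = e^(−kτ) = e^(−0.025672×102) ≈ 0.0729.
Accumulation ratio R = 1/(1 − f) ≈ 1/0.9271 ≈ 1.0786.
Each bolus raises the concentration by D/Vd = 195/261 ≈ 0.747 μg/mL.
Steady-state peak Cmax,ss = C₀·R ≈ 0.747 × 1.0786 ≈ 0.806 μg/mL.
Peak 0.8 μg/mL vs MTC 6 μg/mL: below toxic threshold.

0.8 μg/mL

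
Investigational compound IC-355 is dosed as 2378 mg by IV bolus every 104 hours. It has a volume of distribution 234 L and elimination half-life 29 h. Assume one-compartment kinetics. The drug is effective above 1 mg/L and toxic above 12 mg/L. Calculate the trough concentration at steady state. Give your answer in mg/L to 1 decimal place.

0.9 mg/L

k = ln2/t½ = ln2/29 ≈ 0.023902 h⁻¹; fraction remaining f = e^(−kτ) = e^(−0.023902×104) ≈ 0.0833.
At steady state, accumulation factor R = 1/(1 − e^(−kτ)) ≈ 1.0909.
Single-dose peak C₀ = D/Vd = 2378/234 ≈ 10.162 mg/L.
Cmax,ss = C₀/(1 − f) ≈ 10.162/0.9167 ≈ 11.085 mg/L.
One interval later, Cmin,ss = Cmax,ss·e^(−kτ) ≈ 11.085 × 0.0833 ≈ 0.923 mg/L.
Trough 0.9 mg/L vs MEC 1 mg/L: subtherapeutic.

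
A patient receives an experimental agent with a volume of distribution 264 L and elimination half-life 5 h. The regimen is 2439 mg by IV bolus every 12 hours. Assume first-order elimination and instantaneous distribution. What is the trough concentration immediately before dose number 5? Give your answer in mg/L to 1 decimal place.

2.2 mg/L

f = (1/2)^(τ/t½) = (1/2)^(12/5) ≈ 0.1895.
C₀ = D/Vd = 2439/264 ≈ 9.239 mg/L.
Before the 5th dose, 4 doses have been given. Superposition: Cmin = C₀·(f + f² + … + f^4).
≈ 9.239 × (0.1895 + 0.0359 + 0.0068 + 0.0013) ≈ 9.239 × 0.2335 ≈ 2.157 mg/L.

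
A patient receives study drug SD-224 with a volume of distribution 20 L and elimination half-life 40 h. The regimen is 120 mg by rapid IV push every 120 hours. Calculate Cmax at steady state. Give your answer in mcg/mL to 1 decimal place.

The dosing interval is 3 half-lives, so f = 2^(−3) = 0.125.
At steady state, R = 1/(1 − 0.125) = 8/7.
Single-dose peak C₀ = D/Vd = 120/20 = 6 mcg/mL.
Steady-state peak Cmax,ss = C₀·R = 6 × 8/7 ≈ 6.857 mcg/mL.

6.9 mcg/mL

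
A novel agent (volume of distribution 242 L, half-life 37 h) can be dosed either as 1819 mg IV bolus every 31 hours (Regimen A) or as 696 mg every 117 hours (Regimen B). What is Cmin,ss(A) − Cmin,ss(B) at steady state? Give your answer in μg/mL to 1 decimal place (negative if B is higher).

Regimen A: f = (1/2)^(31/37) ≈ 0.5595; Cmin,ss = (1819/242)·f/(1−f) ≈ 9.547 μg/mL.
Regimen B: f = (1/2)^(117/37) ≈ 0.1117; Cmin,ss = (696/242)·f/(1−f) ≈ 0.362 μg/mL.
Difference ≈ 9.547 − 0.362 ≈ 9.185 μg/mL.

9.2 μg/mL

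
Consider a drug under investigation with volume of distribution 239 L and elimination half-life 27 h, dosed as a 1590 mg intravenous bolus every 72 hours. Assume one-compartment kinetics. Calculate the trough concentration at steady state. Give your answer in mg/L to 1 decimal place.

τ/t½ = 72/27 ≈ 2.6667, so fraction remaining f = (1/2)^(72/27) ≈ 0.1575.
Single-dose peak C₀ = D/Vd = 1590/239 ≈ 6.653 mg/L.
Steady-state trough Cmin,ss = C₀·f/(1−f) ≈ 6.653 × 0.1575/0.8425 ≈ 1.244 mg/L.

1.2 mg/L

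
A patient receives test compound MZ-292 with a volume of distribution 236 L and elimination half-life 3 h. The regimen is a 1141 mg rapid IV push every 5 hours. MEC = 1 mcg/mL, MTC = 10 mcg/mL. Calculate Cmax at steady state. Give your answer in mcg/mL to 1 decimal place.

Over one 5-h interval, 5/3 ≈ 1.6667 half-lives elapse, leaving f ≈ 0.3150 of each dose.
At steady state, accumulation factor R = 1/(1 − e^(−kτ)) ≈ 1.4599.
Single-dose peak C₀ = D/Vd = 1141/236 ≈ 4.835 mcg/mL.
Steady-state peak Cmax,ss = C₀·R ≈ 4.835 × 1.4599 ≈ 7.059 mcg/mL.
Peak 7.1 mcg/mL vs MTC 10 mcg/mL: below toxic threshold.

7.1 mcg/mL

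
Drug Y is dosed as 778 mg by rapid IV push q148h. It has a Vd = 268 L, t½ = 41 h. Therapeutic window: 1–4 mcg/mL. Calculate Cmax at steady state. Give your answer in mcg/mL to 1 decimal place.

k = ln2/t½ = ln2/41 ≈ 0.016906 h⁻¹; fraction remaining f = e^(−kτ) = e^(−0.016906×148) ≈ 0.0819.
Accumulation ratio R = 1/(1 − f) ≈ 1/0.9181 ≈ 1.0892.
Single-dose peak C₀ = D/Vd = 778/268 ≈ 2.903 mcg/mL.
Steady-state peak Cmax,ss = C₀·R ≈ 2.903 × 1.0892 ≈ 3.162 mcg/mL.
Peak 3.2 mcg/mL vs MTC 4 mcg/mL: below toxic threshold.

3.2 mcg/mL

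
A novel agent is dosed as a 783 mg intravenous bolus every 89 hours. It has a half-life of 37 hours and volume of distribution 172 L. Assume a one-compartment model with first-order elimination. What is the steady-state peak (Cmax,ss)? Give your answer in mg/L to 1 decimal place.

5.6 mg/L

k = ln2/t½ = ln2/37 ≈ 0.018734 h⁻¹; fraction remaining f = e^(−kτ) = e^(−0.018734×89) ≈ 0.1888.
Accumulation ratio R = 1/(1 − f) ≈ 1/0.8112 ≈ 1.2327.
Each bolus raises the concentration by D/Vd = 783/172 ≈ 4.552 mg/L.
Steady-state peak Cmax,ss = C₀·R ≈ 4.552 × 1.2327 ≈ 5.611 mg/L.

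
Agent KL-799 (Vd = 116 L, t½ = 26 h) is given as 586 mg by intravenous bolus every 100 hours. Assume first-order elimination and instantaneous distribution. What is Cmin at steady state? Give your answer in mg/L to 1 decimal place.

k = ln2/t½ = ln2/26 ≈ 0.026660 h⁻¹; fraction remaining f = e^(−kτ) = e^(−0.026660×100) ≈ 0.0695.
Each bolus raises the concentration by D/Vd = 586/116 ≈ 5.052 mg/L.
Steady-state trough Cmin,ss = C₀·f/(1−f) ≈ 5.052 × 0.0695/0.9305 ≈ 0.377 mg/L.

0.4 mg/L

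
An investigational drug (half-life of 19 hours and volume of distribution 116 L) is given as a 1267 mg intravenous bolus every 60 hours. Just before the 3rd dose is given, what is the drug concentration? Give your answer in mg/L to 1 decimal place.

1.4 mg/L

f = (1/2)^(τ/t½) = (1/2)^(60/19) ≈ 0.1120.
C₀ = D/Vd = 1267/116 ≈ 10.922 mg/L.
Before the 3rd dose, 2 doses have been given. Superposition: Cmin = C₀·(f + f²).
≈ 10.922 × (0.1120 + 0.0125) ≈ 10.922 × 0.1245 ≈ 1.360 mg/L.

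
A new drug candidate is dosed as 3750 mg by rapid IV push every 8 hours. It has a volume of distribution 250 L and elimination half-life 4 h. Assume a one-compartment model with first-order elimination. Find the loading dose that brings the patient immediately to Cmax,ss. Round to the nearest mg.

f = (1/2)^(8/4) ≈ 0.250000; accumulation ratio R = 1/(1−f) ≈ 1.33333.
Loading dose to hit Cmax,ss on first dose: D_load = D_maint·R ≈ 3750 × 1.33333 ≈ 4999.99 mg.

5000 mg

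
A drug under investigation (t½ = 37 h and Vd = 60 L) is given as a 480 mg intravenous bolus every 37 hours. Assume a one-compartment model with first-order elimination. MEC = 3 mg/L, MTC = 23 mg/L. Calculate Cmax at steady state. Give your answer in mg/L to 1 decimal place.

The dosing interval is 1 half-life, so f = 2^(−1) = 0.5.
Accumulation ratio R = 1/(1 − f) = 1/0.5 = 2/1.
Single-dose peak C₀ = D/Vd = 480/60 = 8 mg/L.
Steady-state peak Cmax,ss = C₀·R = 8 × 2/1 ≈ 16.000 mg/L.
Peak 16.0 mg/L vs MTC 23 mg/L: below toxic threshold.

16.0 mg/L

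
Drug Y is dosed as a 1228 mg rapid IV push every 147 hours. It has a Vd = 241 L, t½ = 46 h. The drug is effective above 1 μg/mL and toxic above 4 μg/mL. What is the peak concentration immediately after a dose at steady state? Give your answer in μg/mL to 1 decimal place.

Over one 147-h interval, 147/46 ≈ 3.1957 half-lives elapse, leaving f ≈ 0.1091 of each dose.
At steady state, accumulation factor R = 1/(1 − e^(−kτ)) ≈ 1.1225.
Single-dose peak C₀ = D/Vd = 1228/241 ≈ 5.095 μg/mL.
Steady-state peak Cmax,ss = C₀·R ≈ 5.095 × 1.1225 ≈ 5.719 μg/mL.
Peak 5.7 μg/mL vs MTC 4 μg/mL: exceeds toxic threshold.

5.7 μg/mL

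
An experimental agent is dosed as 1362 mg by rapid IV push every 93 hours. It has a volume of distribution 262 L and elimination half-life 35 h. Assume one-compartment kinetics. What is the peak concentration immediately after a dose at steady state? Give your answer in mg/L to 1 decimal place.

k = ln2/t½ = ln2/35 ≈ 0.019804 h⁻¹; fraction remaining f = e^(−kτ) = e^(−0.019804×93) ≈ 0.1585.
Accumulation ratio R = 1/(1 − f) ≈ 1/0.8415 ≈ 1.1884.
Each bolus raises the concentration by D/Vd = 1362/262 ≈ 5.198 mg/L.
Steady-state peak Cmax,ss = C₀·R ≈ 5.198 × 1.1884 ≈ 6.177 mg/L.

6.2 mg/L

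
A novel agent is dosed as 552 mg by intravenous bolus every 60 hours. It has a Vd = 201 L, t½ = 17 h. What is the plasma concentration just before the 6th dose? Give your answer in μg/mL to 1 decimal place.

f = (1/2)^(τ/t½) = (1/2)^(60/17) ≈ 0.0866.
C₀ = D/Vd = 552/201 ≈ 2.746 μg/mL.
Before the 6th dose, 5 doses have been given. Superposition: Cmin = C₀·(f + f² + … + f^5).
≈ 2.746 × (0.0866 + 0.0075 + 0.0006 + 0.0001 + 0.0000) ≈ 2.746 × 0.0948 ≈ 0.260 μg/mL.

0.3 μg/mL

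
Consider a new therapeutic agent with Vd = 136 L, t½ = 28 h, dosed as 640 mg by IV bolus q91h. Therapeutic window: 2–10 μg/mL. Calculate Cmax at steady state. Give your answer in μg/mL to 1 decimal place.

5.3 μg/mL

k = ln2/t½ = ln2/28 ≈ 0.024755 h⁻¹; fraction remaining f = e^(−kτ) = e^(−0.024755×91) ≈ 0.1051.
Accumulation ratio R = 1/(1 − f) ≈ 1/0.8949 ≈ 1.1174.
Single-dose peak C₀ = D/Vd = 640/136 ≈ 4.706 μg/mL.
Steady-state peak Cmax,ss = C₀·R ≈ 4.706 × 1.1174 ≈ 5.258 μg/mL.
Peak 5.3 μg/mL vs MTC 10 μg/mL: below toxic threshold.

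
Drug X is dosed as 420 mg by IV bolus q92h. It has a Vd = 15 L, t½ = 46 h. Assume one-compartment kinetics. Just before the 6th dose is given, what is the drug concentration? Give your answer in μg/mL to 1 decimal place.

f = (1/2)^(τ/t½) = (1/2)^(92/46) ≈ 0.2500.
C₀ = D/Vd = 420/15 ≈ 28.000 μg/mL.
Before the 6th dose, 5 doses have been given. Superposition: Cmin = C₀·(f + f² + … + f^5).
≈ 28.000 × (0.2500 + 0.0625 + 0.0156 + 0.0039 + 0.0010) ≈ 28.000 × 0.3330 ≈ 9.324 μg/mL.

9.3 μg/mL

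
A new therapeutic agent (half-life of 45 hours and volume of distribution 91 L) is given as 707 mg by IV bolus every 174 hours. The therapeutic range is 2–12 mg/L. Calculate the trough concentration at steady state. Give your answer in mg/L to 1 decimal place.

k = ln2/t½ = ln2/45 ≈ 0.015403 h⁻¹; fraction remaining f = e^(−kτ) = e^(−0.015403×174) ≈ 0.0686.
Accumulation ratio R = 1/(1 − f) ≈ 1/0.9314 ≈ 1.0737.
Single-dose peak C₀ = D/Vd = 707/91 ≈ 7.769 mg/L.
Steady-state peak Cmax,ss = C₀·R ≈ 7.769 × 1.0737 ≈ 8.342 mg/L.
Steady-state trough Cmin,ss = Cmax,ss·f ≈ 8.342 × 0.0686 ≈ 0.572 mg/L.
Trough 0.6 mg/L vs MEC 2 mg/L: subtherapeutic.

0.6 mg/L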